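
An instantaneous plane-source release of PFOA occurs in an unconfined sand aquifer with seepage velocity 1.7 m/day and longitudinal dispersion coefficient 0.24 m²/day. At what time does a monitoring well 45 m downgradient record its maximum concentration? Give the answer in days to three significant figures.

For the 1D instantaneous-source solution, setting ∂C/∂t = 0 at fixed x gives v²t² + 2Dt − x² = 0, so t = (√(D² + v²x²) − D)/v².
√(D² + v²x²) = √(0.24² + 1.7² × 45²) = 76.50; v² = 2.89.
t = (76.50 − 0.24)/2.89 = 26.4 days (vs. the pure-advection estimate x/v = 26.5 d).

26.4 days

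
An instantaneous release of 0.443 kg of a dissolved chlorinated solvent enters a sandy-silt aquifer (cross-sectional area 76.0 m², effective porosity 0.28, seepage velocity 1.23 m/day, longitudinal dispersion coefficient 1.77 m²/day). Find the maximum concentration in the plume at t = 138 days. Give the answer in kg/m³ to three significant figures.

The peak of an instantaneous 1D plume sits at x = vt; there the Gaussian factor is 1 and C_max = M/(n_e·A·√(4πDt)), where n_e·A is the pore area the mass is dissolved in.
√(4πDt) = √(4π × 1.77 × 138) = 55.40 m, so C_max = 0.443/(0.28 × 76.0 × 55.40) = 0.000376 kg/m³.

0.000376 kg/m³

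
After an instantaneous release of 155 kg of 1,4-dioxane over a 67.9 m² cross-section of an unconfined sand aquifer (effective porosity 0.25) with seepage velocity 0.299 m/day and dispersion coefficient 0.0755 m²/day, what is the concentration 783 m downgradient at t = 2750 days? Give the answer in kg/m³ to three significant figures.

For an instantaneous plane source, C(x,t) = M/(n_e·A·√(4πDt)) · exp(−(x−vt)²/(4Dt)), with n_e·A the pore (flow) area.
Plume center vt = 0.299 × 2750 = 822.25 m, so the well at 783 m is 39.25 m upgradient of the peak.
√(4πDt) = 51.08 m, giving peak height M/(n_e·A·√(4πDt)) = 155/(0.25 × 67.9 × 51.08) = 0.1788 kg/m³.
(x−vt)²/(4Dt) = (-39.25)²/(4 × 0.0755 × 2750) = 1.855; exp(−1.855) = 0.1565.
C = 0.1788 × 0.1565 = 0.0280 kg/m³.

0.0280 kg/m³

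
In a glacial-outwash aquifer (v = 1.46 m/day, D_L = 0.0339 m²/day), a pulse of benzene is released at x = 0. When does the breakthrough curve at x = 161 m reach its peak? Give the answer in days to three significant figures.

For the 1D instantaneous-source solution, setting ∂C/∂t = 0 at fixed x gives v²t² + 2Dt − x² = 0, so t = (√(D² + v²x²) − D)/v².
√(D² + v²x²) = √(0.0339² + 1.46² × 161²) = 235.1; v² = 2.1316.
t = (235.1 − 0.0339)/2.1316 = 110 days (vs. the pure-advection estimate x/v = 110 d).

110 days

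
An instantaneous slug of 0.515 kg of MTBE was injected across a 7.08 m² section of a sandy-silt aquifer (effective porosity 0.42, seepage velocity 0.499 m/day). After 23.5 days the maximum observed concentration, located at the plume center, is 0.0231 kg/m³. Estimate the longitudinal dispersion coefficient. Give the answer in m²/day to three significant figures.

0.190 m²/day

At the plume center C_max = M/(n_e·A·√(4πDt)), so D = M²/(4πt·(n_e·A·C_max)²).
n_e·A·C_max = 0.42 × 7.08 × 0.0231 = 0.06869 kg/m.
D = 0.515²/(4π × 23.5 × 0.06869²) = 0.190 m²/day.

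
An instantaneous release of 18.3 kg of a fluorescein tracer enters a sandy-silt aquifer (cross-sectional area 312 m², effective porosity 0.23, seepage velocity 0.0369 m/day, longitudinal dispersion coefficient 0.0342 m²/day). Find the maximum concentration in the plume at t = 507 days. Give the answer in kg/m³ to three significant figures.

0.0173 kg/m³

The peak of an instantaneous 1D plume sits at x = vt; there the Gaussian factor is 1 and C_max = M/(n_e·A·√(4πDt)), where n_e·A is the pore area the mass is dissolved in.
√(4πDt) = √(4π × 0.0342 × 507) = 14.76 m, so C_max = 18.3/(0.23 × 312 × 14.76) = 0.0173 kg/m³.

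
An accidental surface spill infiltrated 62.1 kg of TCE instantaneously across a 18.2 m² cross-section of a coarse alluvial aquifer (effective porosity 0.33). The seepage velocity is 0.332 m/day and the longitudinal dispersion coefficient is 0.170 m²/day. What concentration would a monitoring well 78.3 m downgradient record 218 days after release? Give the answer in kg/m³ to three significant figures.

0.378 kg/m³

For an instantaneous plane source, C(x,t) = M/(n_e·A·√(4πDt)) · exp(−(x−vt)²/(4Dt)), with n_e·A the pore (flow) area.
Plume center vt = 0.332 × 218 = 72.376 m, so the well at 78.3 m is 5.924 m downgradient of the peak.
√(4πDt) = 21.58 m, giving peak height M/(n_e·A·√(4πDt)) = 62.1/(0.33 × 18.2 × 21.58) = 0.4791 kg/m³.
(x−vt)²/(4Dt) = (5.924)²/(4 × 0.170 × 218) = 0.2367; exp(−0.2367) = 0.7892.
C = 0.4791 × 0.7892 = 0.378 kg/m³.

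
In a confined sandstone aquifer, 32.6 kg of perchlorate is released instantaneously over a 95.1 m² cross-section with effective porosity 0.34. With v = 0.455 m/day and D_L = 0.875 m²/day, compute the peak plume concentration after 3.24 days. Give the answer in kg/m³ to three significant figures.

0.169 kg/m³

The peak of an instantaneous 1D plume sits at x = vt; there the Gaussian factor is 1 and C_max = M/(n_e·A·√(4πDt)), where n_e·A is the pore area the mass is dissolved in.
√(4πDt) = √(4π × 0.875 × 3.24) = 5.969 m, so C_max = 32.6/(0.34 × 95.1 × 5.969) = 0.169 kg/m³.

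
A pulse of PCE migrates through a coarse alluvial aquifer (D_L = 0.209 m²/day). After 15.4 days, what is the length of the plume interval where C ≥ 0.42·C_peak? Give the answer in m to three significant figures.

6.68 m

The plume is Gaussian with σ = √(2Dt) = √(2 × 0.209 × 15.4) = 2.537 m.
C/C_peak = exp(−Δx²/(2σ²)) = 0.42 ⇒ Δx = σ·√(−2 ln 0.42) = 2.537 × 1.317 = 3.341 m.
Width = 2Δx = 6.68 m.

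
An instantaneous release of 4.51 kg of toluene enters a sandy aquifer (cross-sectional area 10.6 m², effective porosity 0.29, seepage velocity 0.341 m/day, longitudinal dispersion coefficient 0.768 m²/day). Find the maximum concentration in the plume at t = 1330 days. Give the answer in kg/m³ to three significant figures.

The peak of an instantaneous 1D plume sits at x = vt; there the Gaussian factor is 1 and C_max = M/(n_e·A·√(4πDt)), where n_e·A is the pore area the mass is dissolved in.
√(4πDt) = √(4π × 0.768 × 1330) = 113.3 m, so C_max = 4.51/(0.29 × 10.6 × 113.3) = 0.0129 kg/m³.

0.0129 kg/m³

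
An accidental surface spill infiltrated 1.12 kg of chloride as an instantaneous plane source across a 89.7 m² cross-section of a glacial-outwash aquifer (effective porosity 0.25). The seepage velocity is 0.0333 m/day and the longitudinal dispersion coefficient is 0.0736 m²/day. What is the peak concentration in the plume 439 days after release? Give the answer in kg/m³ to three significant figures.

The peak of an instantaneous 1D plume sits at x = vt; there the Gaussian factor is 1 and C_max = M/(n_e·A·√(4πDt)), where n_e·A is the pore area the mass is dissolved in.
√(4πDt) = √(4π × 0.0736 × 439) = 20.15 m, so C_max = 1.12/(0.25 × 89.7 × 20.15) = 0.00248 kg/m³.

0.00248 kg/m³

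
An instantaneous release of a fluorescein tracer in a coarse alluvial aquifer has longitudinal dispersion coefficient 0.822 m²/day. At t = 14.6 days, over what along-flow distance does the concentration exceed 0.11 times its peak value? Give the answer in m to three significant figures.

The plume is Gaussian with σ = √(2Dt) = √(2 × 0.822 × 14.6) = 4.899 m.
C/C_peak = exp(−Δx²/(2σ²)) = 0.11 ⇒ Δx = σ·√(−2 ln 0.11) = 4.899 × 2.101 = 10.29 m.
Width = 2Δx = 20.6 m.

20.6 m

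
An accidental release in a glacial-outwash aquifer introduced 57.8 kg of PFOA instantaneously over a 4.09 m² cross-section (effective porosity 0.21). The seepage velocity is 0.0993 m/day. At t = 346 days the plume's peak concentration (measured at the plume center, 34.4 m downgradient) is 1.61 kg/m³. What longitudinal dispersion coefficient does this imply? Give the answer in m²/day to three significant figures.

0.402 m²/day

At the plume center C_max = M/(n_e·A·√(4πDt)), so D = M²/(4πt·(n_e·A·C_max)²).
n_e·A·C_max = 0.21 × 4.09 × 1.61 = 1.383 kg/m.
D = 57.8²/(4π × 346 × 1.383²) = 0.402 m²/day.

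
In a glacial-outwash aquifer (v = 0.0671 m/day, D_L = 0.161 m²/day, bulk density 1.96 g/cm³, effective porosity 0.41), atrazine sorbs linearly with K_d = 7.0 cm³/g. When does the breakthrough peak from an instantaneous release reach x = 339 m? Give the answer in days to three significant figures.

173000 days

Retardation factor R = 1 + ρ_b·K_d/n = 1 + 1.96 × 7.0/0.41 = 34.46.
Sorption retards both mechanisms: v_R = v/R = 0.001947 m/day, D_R = D/R = 0.004672 m²/day.
Peak time from v_R²t² + 2D_R t − x² = 0: t = (√(D_R² + v_R²x²) − D_R)/v_R².
√(D_R² + v_R²x²) = √(0.004672² + 0.001947² × 339²) = 0.6600; v_R² = 3.791e-06.
t = (0.6600 − 0.004672)/3.791e-06 = 173000 days.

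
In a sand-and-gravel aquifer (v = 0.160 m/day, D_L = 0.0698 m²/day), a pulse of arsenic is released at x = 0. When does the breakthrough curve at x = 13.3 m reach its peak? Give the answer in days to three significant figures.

80.4 days

For the 1D instantaneous-source solution, setting ∂C/∂t = 0 at fixed x gives v²t² + 2Dt − x² = 0, so t = (√(D² + v²x²) − D)/v².
√(D² + v²x²) = √(0.0698² + 0.160² × 13.3²) = 2.129; v² = 0.0256.
t = (2.129 − 0.0698)/0.0256 = 80.4 days (vs. the pure-advection estimate x/v = 83.1 d).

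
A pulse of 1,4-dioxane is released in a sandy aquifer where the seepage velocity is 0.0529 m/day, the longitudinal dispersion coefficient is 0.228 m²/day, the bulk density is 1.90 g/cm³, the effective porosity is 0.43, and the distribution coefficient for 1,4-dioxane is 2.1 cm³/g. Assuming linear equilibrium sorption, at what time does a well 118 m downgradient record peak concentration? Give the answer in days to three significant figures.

Retardation factor R = 1 + ρ_b·K_d/n = 1 + 1.90 × 2.1/0.43 = 10.28.
Sorption retards both mechanisms: v_R = v/R = 0.005146 m/day, D_R = D/R = 0.02218 m²/day.
Peak time from v_R²t² + 2D_R t − x² = 0: t = (√(D_R² + v_R²x²) − D_R)/v_R².
√(D_R² + v_R²x²) = √(0.02218² + 0.005146² × 118²) = 0.6076; v_R² = 2.648e-05.
t = (0.6076 − 0.02218)/2.648e-05 = 22100 days.

22100 days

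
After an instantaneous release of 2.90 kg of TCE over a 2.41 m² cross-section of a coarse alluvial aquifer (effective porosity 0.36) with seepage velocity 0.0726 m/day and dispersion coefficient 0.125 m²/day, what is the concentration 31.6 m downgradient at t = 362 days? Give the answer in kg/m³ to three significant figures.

0.120 kg/m³

For an instantaneous plane source, C(x,t) = M/(n_e·A·√(4πDt)) · exp(−(x−vt)²/(4Dt)), with n_e·A the pore (flow) area.
Plume center vt = 0.0726 × 362 = 26.2812 m, so the well at 31.6 m is 5.3188 m downgradient of the peak.
√(4πDt) = 23.85 m, giving peak height M/(n_e·A·√(4πDt)) = 2.90/(0.36 × 2.41 × 23.85) = 0.1401 kg/m³.
(x−vt)²/(4Dt) = (5.3188)²/(4 × 0.125 × 362) = 0.1563; exp(−0.1563) = 0.8553.
C = 0.1401 × 0.8553 = 0.120 kg/m³.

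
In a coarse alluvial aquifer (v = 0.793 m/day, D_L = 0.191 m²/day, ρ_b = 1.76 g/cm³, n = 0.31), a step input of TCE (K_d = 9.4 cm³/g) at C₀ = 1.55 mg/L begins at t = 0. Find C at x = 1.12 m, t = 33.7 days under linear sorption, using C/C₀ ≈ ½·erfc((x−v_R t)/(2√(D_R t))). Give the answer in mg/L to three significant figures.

Retardation factor R = 1 + ρ_b·K_d/n = 1 + 1.76 × 9.4/0.31 = 54.37.
Sorption retards both mechanisms: v_R = v/R = 0.01459 m/day, D_R = D/R = 0.003513 m²/day.
v_R·t = 0.01459 × 33.7 = 0.491683 m; 2√(D_R t) = 0.6882 m; argument = (1.12 − 0.491683)/0.6882 = 0.9130.
C = C₀ × ½·erfc(0.9130) = 1.55 × 0.09832 = 0.152 mg/L.

0.152 mg/L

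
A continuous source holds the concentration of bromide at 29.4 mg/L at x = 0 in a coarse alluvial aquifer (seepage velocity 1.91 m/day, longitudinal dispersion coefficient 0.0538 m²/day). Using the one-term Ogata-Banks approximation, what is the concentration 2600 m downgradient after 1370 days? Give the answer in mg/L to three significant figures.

For a continuous step input, C/C₀ ≈ ½·erfc((x−vt)/(2√(Dt))).
vt = 1.91 × 1370 = 2616.7 m and 2√(Dt) = 2√(0.0538 × 1370) = 17.17 m.
Argument (x−vt)/(2√(Dt)) = (2600 − 2616.7)/17.17 = -0.9726; ½·erfc(-0.9726) = 0.9155.
C = 29.4 × 0.9155 = 26.9 mg/L.

26.9 mg/L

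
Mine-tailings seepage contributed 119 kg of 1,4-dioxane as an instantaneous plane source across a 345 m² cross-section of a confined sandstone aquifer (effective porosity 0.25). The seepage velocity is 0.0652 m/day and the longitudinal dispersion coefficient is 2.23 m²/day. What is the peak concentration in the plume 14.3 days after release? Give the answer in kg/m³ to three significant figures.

0.0689 kg/m³

The peak of an instantaneous 1D plume sits at x = vt; there the Gaussian factor is 1 and C_max = M/(n_e·A·√(4πDt)), where n_e·A is the pore area the mass is dissolved in.
√(4πDt) = √(4π × 2.23 × 14.3) = 20.02 m, so C_max = 119/(0.25 × 345 × 20.02) = 0.0689 kg/m³.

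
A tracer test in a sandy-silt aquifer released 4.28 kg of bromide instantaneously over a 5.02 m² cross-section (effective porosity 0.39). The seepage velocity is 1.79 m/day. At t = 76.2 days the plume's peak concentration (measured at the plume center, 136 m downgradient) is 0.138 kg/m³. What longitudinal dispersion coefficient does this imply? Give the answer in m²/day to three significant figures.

0.262 m²/day

At the plume center C_max = M/(n_e·A·√(4πDt)), so D = M²/(4πt·(n_e·A·C_max)²).
n_e·A·C_max = 0.39 × 5.02 × 0.138 = 0.2702 kg/m.
D = 4.28²/(4π × 76.2 × 0.2702²) = 0.262 m²/day.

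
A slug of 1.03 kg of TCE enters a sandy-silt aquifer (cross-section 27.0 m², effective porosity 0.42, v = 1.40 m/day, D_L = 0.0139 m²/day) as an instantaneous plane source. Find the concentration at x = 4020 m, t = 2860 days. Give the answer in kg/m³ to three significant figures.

For an instantaneous plane source, C(x,t) = M/(n_e·A·√(4πDt)) · exp(−(x−vt)²/(4Dt)), with n_e·A the pore (flow) area.
Plume center vt = 1.40 × 2860 = 4004 m, so the well at 4020 m is 16 m downgradient of the peak.
√(4πDt) = 22.35 m, giving peak height M/(n_e·A·√(4πDt)) = 1.03/(0.42 × 27.0 × 22.35) = 0.004064 kg/m³.
(x−vt)²/(4Dt) = (16)²/(4 × 0.0139 × 2860) = 1.610; exp(−1.610) = 0.1999.
C = 0.004064 × 0.1999 = 0.000812 kg/m³.

0.000812 kg/m³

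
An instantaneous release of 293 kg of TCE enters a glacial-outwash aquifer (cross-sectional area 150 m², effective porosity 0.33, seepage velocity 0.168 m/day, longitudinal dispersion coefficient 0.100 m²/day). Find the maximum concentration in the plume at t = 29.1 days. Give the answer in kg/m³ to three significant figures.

The peak of an instantaneous 1D plume sits at x = vt; there the Gaussian factor is 1 and C_max = M/(n_e·A·√(4πDt)), where n_e·A is the pore area the mass is dissolved in.
√(4πDt) = √(4π × 0.100 × 29.1) = 6.047 m, so C_max = 293/(0.33 × 150 × 6.047) = 0.979 kg/m³.

0.979 kg/m³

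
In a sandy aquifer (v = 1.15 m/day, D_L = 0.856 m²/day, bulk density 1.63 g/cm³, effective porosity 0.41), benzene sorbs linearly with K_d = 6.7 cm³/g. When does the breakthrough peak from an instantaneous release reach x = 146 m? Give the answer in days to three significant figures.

3490 days

Retardation factor R = 1 + ρ_b·K_d/n = 1 + 1.63 × 6.7/0.41 = 27.64.
Sorption retards both mechanisms: v_R = v/R = 0.04161 m/day, D_R = D/R = 0.03097 m²/day.
Peak time from v_R²t² + 2D_R t − x² = 0: t = (√(D_R² + v_R²x²) − D_R)/v_R².
√(D_R² + v_R²x²) = √(0.03097² + 0.04161² × 146²) = 6.075; v_R² = 0.001731.
t = (6.075 − 0.03097)/0.001731 = 3490 days.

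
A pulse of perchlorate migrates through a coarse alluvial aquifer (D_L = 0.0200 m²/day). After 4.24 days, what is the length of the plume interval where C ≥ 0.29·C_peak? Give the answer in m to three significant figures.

1.30 m

The plume is Gaussian with σ = √(2Dt) = √(2 × 0.0200 × 4.24) = 0.4118 m.
C/C_peak = exp(−Δx²/(2σ²)) = 0.29 ⇒ Δx = σ·√(−2 ln 0.29) = 0.4118 × 1.573 = 0.6478 m.
Width = 2Δx = 1.30 m.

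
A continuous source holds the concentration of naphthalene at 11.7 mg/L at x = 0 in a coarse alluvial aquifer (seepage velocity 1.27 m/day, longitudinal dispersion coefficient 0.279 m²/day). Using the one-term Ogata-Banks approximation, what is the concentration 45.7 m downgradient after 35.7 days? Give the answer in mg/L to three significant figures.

5.47 mg/L

For a continuous step input, C/C₀ ≈ ½·erfc((x−vt)/(2√(Dt))).
vt = 1.27 × 35.7 = 45.339 m and 2√(Dt) = 2√(0.279 × 35.7) = 6.312 m.
Argument (x−vt)/(2√(Dt)) = (45.7 − 45.339)/6.312 = 0.05719; ½·erfc(0.05719) = 0.4678.
C = 11.7 × 0.4678 = 5.47 mg/L.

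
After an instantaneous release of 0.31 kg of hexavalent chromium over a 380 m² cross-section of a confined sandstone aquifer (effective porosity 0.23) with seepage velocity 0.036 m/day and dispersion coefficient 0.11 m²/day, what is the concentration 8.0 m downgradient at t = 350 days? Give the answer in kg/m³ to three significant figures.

0.000141 kg/m³

For an instantaneous plane source, C(x,t) = M/(n_e·A·√(4πDt)) · exp(−(x−vt)²/(4Dt)), with n_e·A the pore (flow) area.
Plume center vt = 0.036 × 350 = 12.6 m, so the well at 8.0 m is 4.6 m upgradient of the peak.
√(4πDt) = 22.00 m, giving peak height M/(n_e·A·√(4πDt)) = 0.31/(0.23 × 380 × 22.00) = 0.0001612 kg/m³.
(x−vt)²/(4Dt) = (-4.6)²/(4 × 0.11 × 350) = 0.1374; exp(−0.1374) = 0.8716.
C = 0.0001612 × 0.8716 = 0.000141 kg/m³.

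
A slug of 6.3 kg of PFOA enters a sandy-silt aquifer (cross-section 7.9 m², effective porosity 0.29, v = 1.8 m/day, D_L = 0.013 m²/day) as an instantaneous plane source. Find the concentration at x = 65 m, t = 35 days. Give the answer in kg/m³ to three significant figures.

0.128 kg/m³

For an instantaneous plane source, C(x,t) = M/(n_e·A·√(4πDt)) · exp(−(x−vt)²/(4Dt)), with n_e·A the pore (flow) area.
Plume center vt = 1.8 × 35 = 63 m, so the well at 65 m is 2 m downgradient of the peak.
√(4πDt) = 2.391 m, giving peak height M/(n_e·A·√(4πDt)) = 6.3/(0.29 × 7.9 × 2.391) = 1.150 kg/m³.
(x−vt)²/(4Dt) = (2)²/(4 × 0.013 × 35) = 2.198; exp(−2.198) = 0.1110.
C = 1.150 × 0.1110 = 0.128 kg/m³.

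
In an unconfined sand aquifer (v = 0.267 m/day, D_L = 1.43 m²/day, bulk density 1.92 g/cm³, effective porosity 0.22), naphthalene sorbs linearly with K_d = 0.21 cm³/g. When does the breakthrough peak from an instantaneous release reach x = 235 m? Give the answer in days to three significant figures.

2440 days

Retardation factor R = 1 + ρ_b·K_d/n = 1 + 1.92 × 0.21/0.22 = 2.833.
Sorption retards both mechanisms: v_R = v/R = 0.09425 m/day, D_R = D/R = 0.5048 m²/day.
Peak time from v_R²t² + 2D_R t − x² = 0: t = (√(D_R² + v_R²x²) − D_R)/v_R².
√(D_R² + v_R²x²) = √(0.5048² + 0.09425² × 235²) = 22.15; v_R² = 0.008883.
t = (22.15 − 0.5048)/0.008883 = 2440 days.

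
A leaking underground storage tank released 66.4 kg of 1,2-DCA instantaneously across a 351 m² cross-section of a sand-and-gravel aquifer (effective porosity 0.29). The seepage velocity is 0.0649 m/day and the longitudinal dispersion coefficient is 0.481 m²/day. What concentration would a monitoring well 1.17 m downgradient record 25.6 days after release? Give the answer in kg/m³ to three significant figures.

For an instantaneous plane source, C(x,t) = M/(n_e·A·√(4πDt)) · exp(−(x−vt)²/(4Dt)), with n_e·A the pore (flow) area.
Plume center vt = 0.0649 × 25.6 = 1.66144 m, so the well at 1.17 m is 0.49144 m upgradient of the peak.
√(4πDt) = 12.44 m, giving peak height M/(n_e·A·√(4πDt)) = 66.4/(0.29 × 351 × 12.44) = 0.05244 kg/m³.
(x−vt)²/(4Dt) = (-0.49144)²/(4 × 0.481 × 25.6) = 0.004903; exp(−0.004903) = 0.9951.
C = 0.05244 × 0.9951 = 0.0522 kg/m³.

0.0522 kg/m³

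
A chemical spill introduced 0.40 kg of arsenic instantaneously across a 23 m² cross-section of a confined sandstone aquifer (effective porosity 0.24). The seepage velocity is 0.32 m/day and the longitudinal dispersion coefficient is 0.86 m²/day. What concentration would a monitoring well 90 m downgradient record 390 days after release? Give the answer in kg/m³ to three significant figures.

For an instantaneous plane source, C(x,t) = M/(n_e·A·√(4πDt)) · exp(−(x−vt)²/(4Dt)), with n_e·A the pore (flow) area.
Plume center vt = 0.32 × 390 = 124.8 m, so the well at 90 m is 34.8 m upgradient of the peak.
√(4πDt) = 64.92 m, giving peak height M/(n_e·A·√(4πDt)) = 0.40/(0.24 × 23 × 64.92) = 0.001116 kg/m³.
(x−vt)²/(4Dt) = (-34.8)²/(4 × 0.86 × 390) = 0.9027; exp(−0.9027) = 0.4055.
C = 0.001116 × 0.4055 = 0.000453 kg/m³.

0.000453 kg/m³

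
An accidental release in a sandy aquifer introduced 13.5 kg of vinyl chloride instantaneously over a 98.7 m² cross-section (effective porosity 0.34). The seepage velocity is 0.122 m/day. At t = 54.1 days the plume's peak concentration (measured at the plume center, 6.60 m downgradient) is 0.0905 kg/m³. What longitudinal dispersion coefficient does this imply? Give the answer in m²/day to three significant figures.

0.0291 m²/day

At the plume center C_max = M/(n_e·A·√(4πDt)), so D = M²/(4πt·(n_e·A·C_max)²).
n_e·A·C_max = 0.34 × 98.7 × 0.0905 = 3.037 kg/m.
D = 13.5²/(4π × 54.1 × 3.037²) = 0.0291 m²/day.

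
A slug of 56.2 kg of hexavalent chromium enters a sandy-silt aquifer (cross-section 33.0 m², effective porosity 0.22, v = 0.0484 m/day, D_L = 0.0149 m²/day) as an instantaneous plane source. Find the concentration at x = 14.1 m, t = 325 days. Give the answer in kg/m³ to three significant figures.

For an instantaneous plane source, C(x,t) = M/(n_e·A·√(4πDt)) · exp(−(x−vt)²/(4Dt)), with n_e·A the pore (flow) area.
Plume center vt = 0.0484 × 325 = 15.73 m, so the well at 14.1 m is 1.63 m upgradient of the peak.
√(4πDt) = 7.801 m, giving peak height M/(n_e·A·√(4πDt)) = 56.2/(0.22 × 33.0 × 7.801) = 0.9923 kg/m³.
(x−vt)²/(4Dt) = (-1.63)²/(4 × 0.0149 × 325) = 0.1372; exp(−0.1372) = 0.8718.
C = 0.9923 × 0.8718 = 0.865 kg/m³.

0.865 kg/m³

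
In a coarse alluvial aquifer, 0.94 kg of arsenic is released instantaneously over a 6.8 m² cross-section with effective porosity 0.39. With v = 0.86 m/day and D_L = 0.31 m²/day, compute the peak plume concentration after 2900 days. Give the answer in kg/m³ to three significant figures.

0.00333 kg/m³

The peak of an instantaneous 1D plume sits at x = vt; there the Gaussian factor is 1 and C_max = M/(n_e·A·√(4πDt)), where n_e·A is the pore area the mass is dissolved in.
√(4πDt) = √(4π × 0.31 × 2900) = 106.3 m, so C_max = 0.94/(0.39 × 6.8 × 106.3) = 0.00333 kg/m³.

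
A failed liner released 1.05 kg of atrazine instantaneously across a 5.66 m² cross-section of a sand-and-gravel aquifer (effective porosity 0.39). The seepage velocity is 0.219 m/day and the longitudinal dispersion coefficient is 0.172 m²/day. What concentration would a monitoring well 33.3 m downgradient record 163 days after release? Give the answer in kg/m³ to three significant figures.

0.0241 kg/m³

For an instantaneous plane source, C(x,t) = M/(n_e·A·√(4πDt)) · exp(−(x−vt)²/(4Dt)), with n_e·A the pore (flow) area.
Plume center vt = 0.219 × 163 = 35.697 m, so the well at 33.3 m is 2.397 m upgradient of the peak.
√(4πDt) = 18.77 m, giving peak height M/(n_e·A·√(4πDt)) = 1.05/(0.39 × 5.66 × 18.77) = 0.02534 kg/m³.
(x−vt)²/(4Dt) = (-2.397)²/(4 × 0.172 × 163) = 0.05123; exp(−0.05123) = 0.9501.
C = 0.02534 × 0.9501 = 0.0241 kg/m³.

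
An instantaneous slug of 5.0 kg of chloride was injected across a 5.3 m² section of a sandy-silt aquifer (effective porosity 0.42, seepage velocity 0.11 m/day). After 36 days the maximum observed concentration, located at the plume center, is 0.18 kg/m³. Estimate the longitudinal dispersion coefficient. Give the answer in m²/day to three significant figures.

0.344 m²/day

At the plume center C_max = M/(n_e·A·√(4πDt)), so D = M²/(4πt·(n_e·A·C_max)²).
n_e·A·C_max = 0.42 × 5.3 × 0.18 = 0.4007 kg/m.
D = 5.0²/(4π × 36 × 0.4007²) = 0.344 m²/day.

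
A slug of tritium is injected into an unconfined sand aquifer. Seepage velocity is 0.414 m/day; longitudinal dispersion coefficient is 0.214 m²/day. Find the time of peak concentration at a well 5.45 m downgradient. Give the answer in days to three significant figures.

12.0 days

For the 1D instantaneous-source solution, setting ∂C/∂t = 0 at fixed x gives v²t² + 2Dt − x² = 0, so t = (√(D² + v²x²) − D)/v².
√(D² + v²x²) = √(0.214² + 0.414² × 5.45²) = 2.266; v² = 0.171396.
t = (2.266 − 0.214)/0.171396 = 12.0 days (vs. the pure-advection estimate x/v = 13.2 d).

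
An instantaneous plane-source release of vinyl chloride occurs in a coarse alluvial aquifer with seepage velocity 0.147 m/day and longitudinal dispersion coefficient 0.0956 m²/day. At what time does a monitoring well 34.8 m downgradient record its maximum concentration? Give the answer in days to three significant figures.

For the 1D instantaneous-source solution, setting ∂C/∂t = 0 at fixed x gives v²t² + 2Dt − x² = 0, so t = (√(D² + v²x²) − D)/v².
√(D² + v²x²) = √(0.0956² + 0.147² × 34.8²) = 5.116; v² = 0.021609.
t = (5.116 − 0.0956)/0.021609 = 232 days (vs. the pure-advection estimate x/v = 237 d).

232 days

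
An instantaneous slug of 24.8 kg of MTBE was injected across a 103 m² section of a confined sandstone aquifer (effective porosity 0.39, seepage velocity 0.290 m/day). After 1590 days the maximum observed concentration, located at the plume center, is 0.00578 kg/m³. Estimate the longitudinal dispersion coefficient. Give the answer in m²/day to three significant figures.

At the plume center C_max = M/(n_e·A·√(4πDt)), so D = M²/(4πt·(n_e·A·C_max)²).
n_e·A·C_max = 0.39 × 103 × 0.00578 = 0.2322 kg/m.
D = 24.8²/(4π × 1590 × 0.2322²) = 0.571 m²/day.

0.571 m²/day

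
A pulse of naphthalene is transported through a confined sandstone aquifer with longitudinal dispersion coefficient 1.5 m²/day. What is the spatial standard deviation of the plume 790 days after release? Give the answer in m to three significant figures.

48.7 m

Dispersive spreading gives a Gaussian with σ² = 2Dt; advection only shifts the center.
σ = √(2 × 1.5 × 790) = 48.7 m.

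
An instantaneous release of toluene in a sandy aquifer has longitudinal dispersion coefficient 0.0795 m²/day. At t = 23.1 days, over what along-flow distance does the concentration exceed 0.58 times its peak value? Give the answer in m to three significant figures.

4.00 m

The plume is Gaussian with σ = √(2Dt) = √(2 × 0.0795 × 23.1) = 1.916 m.
C/C_peak = exp(−Δx²/(2σ²)) = 0.58 ⇒ Δx = σ·√(−2 ln 0.58) = 1.916 × 1.044 = 2.000 m.
Width = 2Δx = 4.00 m.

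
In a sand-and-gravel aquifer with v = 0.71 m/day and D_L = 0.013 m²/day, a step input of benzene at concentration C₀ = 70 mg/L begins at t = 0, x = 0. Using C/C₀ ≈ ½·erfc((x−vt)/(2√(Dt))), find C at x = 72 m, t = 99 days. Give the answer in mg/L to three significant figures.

For a continuous step input, C/C₀ ≈ ½·erfc((x−vt)/(2√(Dt))).
vt = 0.71 × 99 = 70.29 m and 2√(Dt) = 2√(0.013 × 99) = 2.269 m.
Argument (x−vt)/(2√(Dt)) = (72 − 70.29)/2.269 = 0.7536; ½·erfc(0.7536) = 0.1433.
C = 70 × 0.1433 = 10.0 mg/L.

10.0 mg/L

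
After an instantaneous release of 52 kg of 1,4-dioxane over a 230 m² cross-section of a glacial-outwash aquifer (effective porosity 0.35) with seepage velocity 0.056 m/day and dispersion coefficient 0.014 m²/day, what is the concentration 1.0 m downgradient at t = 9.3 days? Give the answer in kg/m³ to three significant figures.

0.325 kg/m³

For an instantaneous plane source, C(x,t) = M/(n_e·A·√(4πDt)) · exp(−(x−vt)²/(4Dt)), with n_e·A the pore (flow) area.
Plume center vt = 0.056 × 9.3 = 0.5208 m, so the well at 1.0 m is 0.4792 m downgradient of the peak.
√(4πDt) = 1.279 m, giving peak height M/(n_e·A·√(4πDt)) = 52/(0.35 × 230 × 1.279) = 0.5051 kg/m³.
(x−vt)²/(4Dt) = (0.4792)²/(4 × 0.014 × 9.3) = 0.4409; exp(−0.4409) = 0.6435.
C = 0.5051 × 0.6435 = 0.325 kg/m³.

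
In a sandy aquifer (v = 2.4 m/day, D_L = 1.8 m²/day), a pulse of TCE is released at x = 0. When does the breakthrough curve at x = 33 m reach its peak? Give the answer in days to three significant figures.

13.4 days

For the 1D instantaneous-source solution, setting ∂C/∂t = 0 at fixed x gives v²t² + 2Dt − x² = 0, so t = (√(D² + v²x²) − D)/v².
√(D² + v²x²) = √(1.8² + 2.4² × 33²) = 79.22; v² = 5.76.
t = (79.22 − 1.8)/5.76 = 13.4 days (vs. the pure-advection estimate x/v = 13.8 d).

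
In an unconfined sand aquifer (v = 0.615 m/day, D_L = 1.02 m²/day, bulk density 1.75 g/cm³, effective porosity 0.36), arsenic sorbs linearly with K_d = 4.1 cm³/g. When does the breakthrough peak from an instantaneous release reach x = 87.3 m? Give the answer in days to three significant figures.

2920 days

Retardation factor R = 1 + ρ_b·K_d/n = 1 + 1.75 × 4.1/0.36 = 20.93.
Sorption retards both mechanisms: v_R = v/R = 0.02938 m/day, D_R = D/R = 0.04873 m²/day.
Peak time from v_R²t² + 2D_R t − x² = 0: t = (√(D_R² + v_R²x²) − D_R)/v_R².
√(D_R² + v_R²x²) = √(0.04873² + 0.02938² × 87.3²) = 2.565; v_R² = 0.0008632.
t = (2.565 − 0.04873)/0.0008632 = 2920 days.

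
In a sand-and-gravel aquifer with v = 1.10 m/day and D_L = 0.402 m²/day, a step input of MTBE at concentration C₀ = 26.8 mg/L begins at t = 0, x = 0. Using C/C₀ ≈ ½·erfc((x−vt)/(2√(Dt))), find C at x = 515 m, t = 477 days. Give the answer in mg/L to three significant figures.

18.5 mg/L

For a continuous step input, C/C₀ ≈ ½·erfc((x−vt)/(2√(Dt))).
vt = 1.10 × 477 = 524.7 m and 2√(Dt) = 2√(0.402 × 477) = 27.70 m.
Argument (x−vt)/(2√(Dt)) = (515 − 524.7)/27.70 = -0.3502; ½·erfc(-0.3502) = 0.6898.
C = 26.8 × 0.6898 = 18.5 mg/L.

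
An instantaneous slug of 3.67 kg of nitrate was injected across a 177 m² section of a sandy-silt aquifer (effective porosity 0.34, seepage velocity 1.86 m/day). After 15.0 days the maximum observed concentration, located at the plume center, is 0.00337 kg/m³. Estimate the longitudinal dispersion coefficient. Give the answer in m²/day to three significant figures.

1.74 m²/day

At the plume center C_max = M/(n_e·A·√(4πDt)), so D = M²/(4πt·(n_e·A·C_max)²).
n_e·A·C_max = 0.34 × 177 × 0.00337 = 0.2028 kg/m.
D = 3.67²/(4π × 15.0 × 0.2028²) = 1.74 m²/day.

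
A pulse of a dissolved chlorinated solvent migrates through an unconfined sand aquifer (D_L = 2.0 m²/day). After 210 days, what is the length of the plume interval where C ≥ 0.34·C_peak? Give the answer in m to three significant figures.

The plume is Gaussian with σ = √(2Dt) = √(2 × 2.0 × 210) = 28.98 m.
C/C_peak = exp(−Δx²/(2σ²)) = 0.34 ⇒ Δx = σ·√(−2 ln 0.34) = 28.98 × 1.469 = 42.57 m.
Width = 2Δx = 85.1 m.

85.1 m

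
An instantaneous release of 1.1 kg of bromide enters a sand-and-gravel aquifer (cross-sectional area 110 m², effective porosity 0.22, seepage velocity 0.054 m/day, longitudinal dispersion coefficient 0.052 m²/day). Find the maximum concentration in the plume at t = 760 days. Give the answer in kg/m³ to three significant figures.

0.00204 kg/m³

The peak of an instantaneous 1D plume sits at x = vt; there the Gaussian factor is 1 and C_max = M/(n_e·A·√(4πDt)), where n_e·A is the pore area the mass is dissolved in.
√(4πDt) = √(4π × 0.052 × 760) = 22.29 m, so C_max = 1.1/(0.22 × 110 × 22.29) = 0.00204 kg/m³.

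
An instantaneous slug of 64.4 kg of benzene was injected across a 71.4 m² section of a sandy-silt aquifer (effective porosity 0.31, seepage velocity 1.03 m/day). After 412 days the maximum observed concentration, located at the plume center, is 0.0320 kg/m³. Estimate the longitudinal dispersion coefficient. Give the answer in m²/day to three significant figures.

At the plume center C_max = M/(n_e·A·√(4πDt)), so D = M²/(4πt·(n_e·A·C_max)²).
n_e·A·C_max = 0.31 × 71.4 × 0.0320 = 0.7083 kg/m.
D = 64.4²/(4π × 412 × 0.7083²) = 1.60 m²/day.

1.60 m²/day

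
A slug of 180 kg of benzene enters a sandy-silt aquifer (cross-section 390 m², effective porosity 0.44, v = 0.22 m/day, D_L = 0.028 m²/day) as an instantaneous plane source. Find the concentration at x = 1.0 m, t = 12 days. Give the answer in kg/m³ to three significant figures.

For an instantaneous plane source, C(x,t) = M/(n_e·A·√(4πDt)) · exp(−(x−vt)²/(4Dt)), with n_e·A the pore (flow) area.
Plume center vt = 0.22 × 12 = 2.64 m, so the well at 1.0 m is 1.64 m upgradient of the peak.
√(4πDt) = 2.055 m, giving peak height M/(n_e·A·√(4πDt)) = 180/(0.44 × 390 × 2.055) = 0.5104 kg/m³.
(x−vt)²/(4Dt) = (-1.64)²/(4 × 0.028 × 12) = 2.001; exp(−2.001) = 0.1352.
C = 0.5104 × 0.1352 = 0.0690 kg/m³.

0.0690 kg/m³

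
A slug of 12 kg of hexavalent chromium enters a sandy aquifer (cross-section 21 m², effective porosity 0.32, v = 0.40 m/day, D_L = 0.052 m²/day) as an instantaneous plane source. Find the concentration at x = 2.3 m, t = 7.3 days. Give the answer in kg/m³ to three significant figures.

For an instantaneous plane source, C(x,t) = M/(n_e·A·√(4πDt)) · exp(−(x−vt)²/(4Dt)), with n_e·A the pore (flow) area.
Plume center vt = 0.40 × 7.3 = 2.92 m, so the well at 2.3 m is 0.62 m upgradient of the peak.
√(4πDt) = 2.184 m, giving peak height M/(n_e·A·√(4πDt)) = 12/(0.32 × 21 × 2.184) = 0.8176 kg/m³.
(x−vt)²/(4Dt) = (-0.62)²/(4 × 0.052 × 7.3) = 0.2532; exp(−0.2532) = 0.7763.
C = 0.8176 × 0.7763 = 0.635 kg/m³.

0.635 kg/m³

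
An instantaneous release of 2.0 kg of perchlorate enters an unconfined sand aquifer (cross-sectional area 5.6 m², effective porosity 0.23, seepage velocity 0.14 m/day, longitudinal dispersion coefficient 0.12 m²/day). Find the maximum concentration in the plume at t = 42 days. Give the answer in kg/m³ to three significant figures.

The peak of an instantaneous 1D plume sits at x = vt; there the Gaussian factor is 1 and C_max = M/(n_e·A·√(4πDt)), where n_e·A is the pore area the mass is dissolved in.
√(4πDt) = √(4π × 0.12 × 42) = 7.958 m, so C_max = 2.0/(0.23 × 5.6 × 7.958) = 0.195 kg/m³.

0.195 kg/m³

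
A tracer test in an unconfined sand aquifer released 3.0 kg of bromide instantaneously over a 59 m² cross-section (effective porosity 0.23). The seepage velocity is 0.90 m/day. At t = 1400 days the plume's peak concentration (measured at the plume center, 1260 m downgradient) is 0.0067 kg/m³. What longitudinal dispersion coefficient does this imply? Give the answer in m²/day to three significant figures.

0.0619 m²/day

At the plume center C_max = M/(n_e·A·√(4πDt)), so D = M²/(4πt·(n_e·A·C_max)²).
n_e·A·C_max = 0.23 × 59 × 0.0067 = 0.09092 kg/m.
D = 3.0²/(4π × 1400 × 0.09092²) = 0.0619 m²/day.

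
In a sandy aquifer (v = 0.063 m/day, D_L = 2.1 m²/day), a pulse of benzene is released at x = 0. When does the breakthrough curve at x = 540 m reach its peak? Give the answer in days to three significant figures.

8060 days

For the 1D instantaneous-source solution, setting ∂C/∂t = 0 at fixed x gives v²t² + 2Dt − x² = 0, so t = (√(D² + v²x²) − D)/v².
√(D² + v²x²) = √(2.1² + 0.063² × 540²) = 34.08; v² = 0.003969.
t = (34.08 − 2.1)/0.003969 = 8060 days (vs. the pure-advection estimate x/v = 8570 d).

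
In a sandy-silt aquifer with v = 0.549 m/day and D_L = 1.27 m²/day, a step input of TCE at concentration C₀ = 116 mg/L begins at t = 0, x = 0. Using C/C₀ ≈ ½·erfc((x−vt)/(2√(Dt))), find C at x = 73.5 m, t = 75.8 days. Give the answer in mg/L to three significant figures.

For a continuous step input, C/C₀ ≈ ½·erfc((x−vt)/(2√(Dt))).
vt = 0.549 × 75.8 = 41.6142 m and 2√(Dt) = 2√(1.27 × 75.8) = 19.62 m.
Argument (x−vt)/(2√(Dt)) = (73.5 − 41.6142)/19.62 = 1.625; ½·erfc(1.625) = 0.01078.
C = 116 × 0.01078 = 1.25 mg/L.

1.25 mg/L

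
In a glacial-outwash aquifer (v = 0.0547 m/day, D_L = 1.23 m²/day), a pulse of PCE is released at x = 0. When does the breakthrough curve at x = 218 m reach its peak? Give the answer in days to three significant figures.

For the 1D instantaneous-source solution, setting ∂C/∂t = 0 at fixed x gives v²t² + 2Dt − x² = 0, so t = (√(D² + v²x²) − D)/v².
√(D² + v²x²) = √(1.23² + 0.0547² × 218²) = 11.99; v² = 0.00299209.
t = (11.99 − 1.23)/0.00299209 = 3600 days (vs. the pure-advection estimate x/v = 3990 d).

3600 days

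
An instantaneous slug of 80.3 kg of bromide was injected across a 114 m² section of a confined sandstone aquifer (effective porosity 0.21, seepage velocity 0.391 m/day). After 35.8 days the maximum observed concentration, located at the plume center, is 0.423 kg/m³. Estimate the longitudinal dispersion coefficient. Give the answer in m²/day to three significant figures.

0.140 m²/day

At the plume center C_max = M/(n_e·A·√(4πDt)), so D = M²/(4πt·(n_e·A·C_max)²).
n_e·A·C_max = 0.21 × 114 × 0.423 = 10.13 kg/m.
D = 80.3²/(4π × 35.8 × 10.13²) = 0.140 m²/day.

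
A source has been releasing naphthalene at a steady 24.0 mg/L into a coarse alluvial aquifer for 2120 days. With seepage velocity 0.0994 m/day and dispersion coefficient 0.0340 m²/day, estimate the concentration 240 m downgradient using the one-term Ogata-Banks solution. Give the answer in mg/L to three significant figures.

0.177 mg/L

For a continuous step input, C/C₀ ≈ ½·erfc((x−vt)/(2√(Dt))).
vt = 0.0994 × 2120 = 210.728 m and 2√(Dt) = 2√(0.0340 × 2120) = 16.98 m.
Argument (x−vt)/(2√(Dt)) = (240 − 210.728)/16.98 = 1.724; ½·erfc(1.724) = 0.007382.
C = 24.0 × 0.007382 = 0.177 mg/L.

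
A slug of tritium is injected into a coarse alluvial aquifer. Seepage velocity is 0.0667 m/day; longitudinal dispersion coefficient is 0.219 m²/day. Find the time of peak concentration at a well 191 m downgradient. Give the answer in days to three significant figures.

For the 1D instantaneous-source solution, setting ∂C/∂t = 0 at fixed x gives v²t² + 2Dt − x² = 0, so t = (√(D² + v²x²) − D)/v².
√(D² + v²x²) = √(0.219² + 0.0667² × 191²) = 12.74; v² = 0.00444889.
t = (12.74 − 0.219)/0.00444889 = 2810 days (vs. the pure-advection estimate x/v = 2860 d).

2810 days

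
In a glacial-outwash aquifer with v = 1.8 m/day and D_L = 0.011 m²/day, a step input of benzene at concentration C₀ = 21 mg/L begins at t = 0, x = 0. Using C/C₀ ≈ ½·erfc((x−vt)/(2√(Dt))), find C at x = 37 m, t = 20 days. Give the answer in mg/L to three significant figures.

For a continuous step input, C/C₀ ≈ ½·erfc((x−vt)/(2√(Dt))).
vt = 1.8 × 20 = 36 m and 2√(Dt) = 2√(0.011 × 20) = 0.9381 m.
Argument (x−vt)/(2√(Dt)) = (37 − 36)/0.9381 = 1.066; ½·erfc(1.066) = 0.06583.
C = 21 × 0.06583 = 1.38 mg/L.

1.38 mg/L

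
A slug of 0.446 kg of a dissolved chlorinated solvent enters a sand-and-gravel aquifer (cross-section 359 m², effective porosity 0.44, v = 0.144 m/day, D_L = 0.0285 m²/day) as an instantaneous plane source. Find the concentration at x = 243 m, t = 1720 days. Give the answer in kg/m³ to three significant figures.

For an instantaneous plane source, C(x,t) = M/(n_e·A·√(4πDt)) · exp(−(x−vt)²/(4Dt)), with n_e·A the pore (flow) area.
Plume center vt = 0.144 × 1720 = 247.68 m, so the well at 243 m is 4.68 m upgradient of the peak.
√(4πDt) = 24.82 m, giving peak height M/(n_e·A·√(4πDt)) = 0.446/(0.44 × 359 × 24.82) = 0.0001138 kg/m³.
(x−vt)²/(4Dt) = (-4.68)²/(4 × 0.0285 × 1720) = 0.1117; exp(−0.1117) = 0.8943.
C = 0.0001138 × 0.8943 = 0.000102 kg/m³.

0.000102 kg/m³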